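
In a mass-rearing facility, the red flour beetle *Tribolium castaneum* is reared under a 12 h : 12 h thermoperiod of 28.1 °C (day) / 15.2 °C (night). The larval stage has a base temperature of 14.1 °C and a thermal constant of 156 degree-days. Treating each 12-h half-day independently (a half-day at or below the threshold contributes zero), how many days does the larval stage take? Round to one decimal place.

20.7 days

Day half: max(0, 28.1 − 14.1) × 0.5 = 14.0 × 0.5 = 7.00 DD.
Night half: max(0, 15.2 − 14.1) × 0.5 = 1.1 × 0.5 = 0.55 DD.
Per 24 h: 7.55 DD/day.
Duration = 156 / 7.55 = 20.662 ≈ 20.7 days.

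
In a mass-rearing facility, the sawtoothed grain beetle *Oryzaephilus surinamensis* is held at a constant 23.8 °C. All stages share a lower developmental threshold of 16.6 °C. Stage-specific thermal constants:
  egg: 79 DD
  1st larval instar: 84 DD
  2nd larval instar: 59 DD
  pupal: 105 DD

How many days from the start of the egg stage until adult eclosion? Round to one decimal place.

45.4 days

Daily accumulation at 23.8 °C = 23.8 − 16.6 = 7.2 DD/day.
Total K = 79 + 84 + 59 + 105 = 327 DD.
Total duration = 327 / 7.2 = 45.417 ≈ 45.4 days.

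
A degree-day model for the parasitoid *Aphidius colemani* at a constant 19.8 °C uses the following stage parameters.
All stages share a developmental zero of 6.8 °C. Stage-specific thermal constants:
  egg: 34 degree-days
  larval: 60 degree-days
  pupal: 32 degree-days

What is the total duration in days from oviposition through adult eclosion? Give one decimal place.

Daily accumulation at 19.8 °C = 19.8 − 6.8 = 13.0 DD/day.
Total K = 34 + 60 + 32 = 126 DD.
Total duration = 126 / 13.0 = 9.692 ≈ 9.7 days.

9.7 days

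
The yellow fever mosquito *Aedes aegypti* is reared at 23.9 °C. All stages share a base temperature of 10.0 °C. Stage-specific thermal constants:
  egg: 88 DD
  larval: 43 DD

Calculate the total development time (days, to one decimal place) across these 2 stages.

Daily accumulation at 23.9 °C = 23.9 − 10.0 = 13.9 DD/day.
Total K = 88 + 43 = 131 DD.
Total duration = 131 / 13.9 = 9.424 ≈ 9.4 days.

9.4 days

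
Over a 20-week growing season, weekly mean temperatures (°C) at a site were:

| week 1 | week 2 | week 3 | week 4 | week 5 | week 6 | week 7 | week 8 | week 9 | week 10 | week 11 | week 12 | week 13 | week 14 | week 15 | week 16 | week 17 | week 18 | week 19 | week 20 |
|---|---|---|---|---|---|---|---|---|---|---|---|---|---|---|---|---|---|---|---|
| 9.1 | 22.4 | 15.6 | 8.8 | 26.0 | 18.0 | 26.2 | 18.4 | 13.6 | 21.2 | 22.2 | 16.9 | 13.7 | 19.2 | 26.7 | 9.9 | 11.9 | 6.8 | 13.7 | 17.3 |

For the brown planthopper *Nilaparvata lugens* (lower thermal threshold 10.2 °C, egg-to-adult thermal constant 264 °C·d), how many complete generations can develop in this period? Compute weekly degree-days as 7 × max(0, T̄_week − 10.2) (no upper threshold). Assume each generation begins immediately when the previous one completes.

Weekly DD (7 × max(0, T̄ − 10.2)): 0.0, 85.4, 37.8, 0.0, 110.6, 54.6, 112.0, 57.4, 23.8, 77.0, 84.0, 46.9, 24.5, 63.0, 115.5, 0.0, 11.9, 0.0, 24.5, 49.7.
Season total = 978.6 DD.
Complete generations = ⌊978.6 / 264⌋ = 3.

3 generations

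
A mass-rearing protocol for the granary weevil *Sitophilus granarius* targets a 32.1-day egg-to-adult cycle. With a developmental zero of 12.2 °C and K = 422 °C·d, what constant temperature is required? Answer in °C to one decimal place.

25.3 °C

Required daily accumulation = 422 / 32.1 = 13.146 DD/day.
T = T_base + 13.146 = 12.2 + 13.146 = 25.346 ≈ 25.3 °C.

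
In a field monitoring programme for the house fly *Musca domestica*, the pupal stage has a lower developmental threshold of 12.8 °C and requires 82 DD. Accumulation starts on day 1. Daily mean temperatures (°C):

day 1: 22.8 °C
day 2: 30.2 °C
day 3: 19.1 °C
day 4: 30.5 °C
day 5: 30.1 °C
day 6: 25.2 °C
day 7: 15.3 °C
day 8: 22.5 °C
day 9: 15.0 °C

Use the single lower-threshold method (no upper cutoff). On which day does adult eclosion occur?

day 7

Daily DD above 12.8 °C: 10.0, 17.4, 6.3, 17.7, 17.3, 12.4, 2.5, 9.7, 2.2.
Cumulative: 10.0, 27.4, 33.7, 51.4, 68.7, 81.1, 83.6, 93.3, 95.5.
The total first reaches 82 DD on day 7.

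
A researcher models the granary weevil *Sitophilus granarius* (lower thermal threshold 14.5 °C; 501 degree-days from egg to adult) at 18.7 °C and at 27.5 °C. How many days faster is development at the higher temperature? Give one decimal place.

80.7 days

At 18.7 °C: 501 / (18.7 − 14.5) = 501 / 4.2 = 119.286 d.
At 27.5 °C: 501 / (27.5 − 14.5) = 501 / 13.0 = 38.538 d.
Difference = |119.286 − 38.538| = 80.747 ≈ 80.7 days.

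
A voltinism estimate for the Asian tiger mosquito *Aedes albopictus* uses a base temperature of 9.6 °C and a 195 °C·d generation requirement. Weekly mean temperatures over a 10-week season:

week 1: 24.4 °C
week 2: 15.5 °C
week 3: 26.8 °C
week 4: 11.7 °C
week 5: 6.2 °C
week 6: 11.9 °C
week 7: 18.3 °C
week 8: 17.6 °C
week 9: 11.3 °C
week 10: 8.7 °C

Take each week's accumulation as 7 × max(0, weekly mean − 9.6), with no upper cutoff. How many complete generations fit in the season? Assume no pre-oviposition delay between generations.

2 generations

Weekly DD (7 × max(0, T̄ − 9.6)): 103.6, 41.3, 120.4, 14.7, 0.0, 16.1, 60.9, 56.0, 11.9, 0.0.
Season total = 424.9 DD.
Complete generations = ⌊424.9 / 195⌋ = 2.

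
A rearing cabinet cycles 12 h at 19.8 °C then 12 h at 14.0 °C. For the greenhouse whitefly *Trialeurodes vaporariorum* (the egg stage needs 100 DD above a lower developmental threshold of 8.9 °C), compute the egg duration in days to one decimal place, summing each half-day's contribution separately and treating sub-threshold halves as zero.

12.5 days

Day half: max(0, 19.8 − 8.9) × 0.5 = 10.9 × 0.5 = 5.45 DD.
Night half: max(0, 14.0 − 8.9) × 0.5 = 5.1 × 0.5 = 2.55 DD.
Per 24 h: 8.00 DD/day.
Duration = 100 / 8.00 = 12.500 ≈ 12.5 days.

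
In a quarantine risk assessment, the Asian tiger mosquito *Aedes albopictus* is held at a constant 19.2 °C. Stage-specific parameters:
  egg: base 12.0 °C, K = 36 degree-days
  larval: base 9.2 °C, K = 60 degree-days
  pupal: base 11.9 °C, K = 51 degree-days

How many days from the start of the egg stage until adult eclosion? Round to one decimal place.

egg: 36 / (19.2 − 12.0) = 36 / 7.2 = 5.000 d.
larval: 60 / (19.2 − 9.2) = 60 / 10.0 = 6.000 d.
pupal: 51 / (19.2 − 11.9) = 51 / 7.3 = 6.986 d.
Sum = 17.986 ≈ 18.0 days.

18.0 days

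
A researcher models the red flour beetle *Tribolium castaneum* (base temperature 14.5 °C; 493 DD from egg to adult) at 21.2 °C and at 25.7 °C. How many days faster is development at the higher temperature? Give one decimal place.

At 21.2 °C: 493 / (21.2 − 14.5) = 493 / 6.7 = 73.582 d.
At 25.7 °C: 493 / (25.7 − 14.5) = 493 / 11.2 = 44.018 d.
Difference = |73.582 − 44.018| = 29.564 ≈ 29.6 days.

29.6 days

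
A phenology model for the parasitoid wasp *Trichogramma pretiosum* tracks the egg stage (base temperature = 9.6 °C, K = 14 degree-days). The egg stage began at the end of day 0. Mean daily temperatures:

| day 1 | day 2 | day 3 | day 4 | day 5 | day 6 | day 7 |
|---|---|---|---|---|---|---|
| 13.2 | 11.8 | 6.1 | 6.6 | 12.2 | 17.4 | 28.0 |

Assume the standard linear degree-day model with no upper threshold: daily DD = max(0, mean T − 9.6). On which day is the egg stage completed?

Daily DD above 9.6 °C: 3.6, 2.2, 0.0, 0.0, 2.6, 7.8, 18.4.
Cumulative: 3.6, 5.8, 5.8, 5.8, 8.4, 16.2, 34.6.
The total first reaches 14 DD on day 6.

day 6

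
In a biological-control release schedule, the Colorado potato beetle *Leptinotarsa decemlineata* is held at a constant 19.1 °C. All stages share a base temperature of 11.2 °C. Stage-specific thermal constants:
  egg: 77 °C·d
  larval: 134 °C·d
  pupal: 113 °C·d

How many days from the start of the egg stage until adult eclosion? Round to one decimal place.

Daily accumulation at 19.1 °C = 19.1 − 11.2 = 7.9 DD/day.
Total K = 77 + 134 + 113 = 324 DD.
Total duration = 324 / 7.9 = 41.013 ≈ 41.0 days.

41.0 days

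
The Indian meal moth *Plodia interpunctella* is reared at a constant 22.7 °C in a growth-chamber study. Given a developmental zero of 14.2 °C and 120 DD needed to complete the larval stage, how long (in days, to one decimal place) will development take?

Daily accumulation = 22.7 − 14.2 = 8.5 DD/day.
Duration = 120 / 8.5 = 14.118 ≈ 14.1 days.

14.1 days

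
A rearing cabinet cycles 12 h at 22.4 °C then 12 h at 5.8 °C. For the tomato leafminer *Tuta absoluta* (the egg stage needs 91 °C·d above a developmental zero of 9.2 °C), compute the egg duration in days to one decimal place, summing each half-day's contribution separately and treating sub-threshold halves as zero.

13.8 days

Day half: max(0, 22.4 − 9.2) × 0.5 = 13.2 × 0.5 = 6.60 DD.
Night half: max(0, 5.8 − 9.2) × 0.5 = 0.0 × 0.5 = 0.00 DD.
Per 24 h: 6.60 DD/day.
Duration = 91 / 6.60 = 13.788 ≈ 13.8 days.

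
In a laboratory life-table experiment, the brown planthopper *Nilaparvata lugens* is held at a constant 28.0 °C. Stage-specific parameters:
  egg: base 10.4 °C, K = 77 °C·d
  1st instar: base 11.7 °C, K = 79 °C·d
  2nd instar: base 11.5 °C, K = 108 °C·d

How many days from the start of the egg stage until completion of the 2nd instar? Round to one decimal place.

15.8 days

egg: 77 / (28.0 − 10.4) = 77 / 17.6 = 4.375 d.
1st instar: 79 / (28.0 − 11.7) = 79 / 16.3 = 4.847 d.
2nd instar: 108 / (28.0 − 11.5) = 108 / 16.5 = 6.545 d.
Sum = 15.767 ≈ 15.8 days.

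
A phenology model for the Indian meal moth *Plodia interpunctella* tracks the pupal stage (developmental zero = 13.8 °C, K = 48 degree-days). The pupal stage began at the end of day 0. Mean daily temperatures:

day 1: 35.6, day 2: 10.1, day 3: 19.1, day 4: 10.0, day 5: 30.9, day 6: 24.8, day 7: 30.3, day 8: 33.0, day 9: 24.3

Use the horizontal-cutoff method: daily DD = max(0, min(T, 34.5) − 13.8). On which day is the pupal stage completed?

Daily DD above 13.8 °C (capped at 20.7): 20.7, 0.0, 5.3, 0.0, 17.1, 11.0, 16.5, 19.2, 10.5.
Cumulative: 20.7, 20.7, 26.0, 26.0, 43.1, 54.1, 70.6, 89.8, 100.3.
The total first reaches 48 DD on day 6.

day 6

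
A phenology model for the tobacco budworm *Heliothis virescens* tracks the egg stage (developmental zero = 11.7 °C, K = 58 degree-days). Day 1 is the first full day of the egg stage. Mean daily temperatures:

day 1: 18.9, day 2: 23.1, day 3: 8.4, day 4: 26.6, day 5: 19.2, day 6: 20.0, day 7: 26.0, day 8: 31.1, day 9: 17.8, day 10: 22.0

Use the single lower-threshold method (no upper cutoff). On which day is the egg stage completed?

Daily DD above 11.7 °C: 7.2, 11.4, 0.0, 14.9, 7.5, 8.3, 14.3, 19.4, 6.1, 10.3.
Cumulative: 7.2, 18.6, 18.6, 33.5, 41.0, 49.3, 63.6, 83.0, 89.1, 99.4.
The total first reaches 58 DD on day 7.

day 7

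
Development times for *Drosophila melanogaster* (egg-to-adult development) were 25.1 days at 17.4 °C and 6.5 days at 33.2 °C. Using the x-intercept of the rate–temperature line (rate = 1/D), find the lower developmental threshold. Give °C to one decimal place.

11.9 °C

Equal thermal constants: D₁(T₁ − T_b) = D₂(T₂ − T_b).
25.1·(17.4 − T_b) = 6.5·(33.2 − T_b)
T_b = (25.1·17.4 − 6.5·33.2) / (25.1 − 6.5) = 220.94 / 18.6 = 11.878 °C ≈ 11.9 °C.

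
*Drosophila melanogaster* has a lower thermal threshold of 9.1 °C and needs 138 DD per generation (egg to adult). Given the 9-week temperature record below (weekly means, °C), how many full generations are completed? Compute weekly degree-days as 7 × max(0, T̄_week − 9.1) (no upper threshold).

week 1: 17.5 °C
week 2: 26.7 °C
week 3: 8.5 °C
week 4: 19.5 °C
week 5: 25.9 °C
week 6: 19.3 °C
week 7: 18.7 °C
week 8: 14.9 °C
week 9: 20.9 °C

Weekly DD (7 × max(0, T̄ − 9.1)): 58.8, 123.2, 0.0, 72.8, 117.6, 71.4, 67.2, 40.6, 82.6.
Season total = 634.2 DD.
Complete generations = ⌊634.2 / 138⌋ = 4.

4 generations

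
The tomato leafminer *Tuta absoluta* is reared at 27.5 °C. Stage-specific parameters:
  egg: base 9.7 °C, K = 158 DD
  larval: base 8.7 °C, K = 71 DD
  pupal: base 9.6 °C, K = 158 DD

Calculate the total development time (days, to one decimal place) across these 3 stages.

21.5 days

egg: 158 / (27.5 − 9.7) = 158 / 17.8 = 8.876 d.
larval: 71 / (27.5 − 8.7) = 71 / 18.8 = 3.777 d.
pupal: 158 / (27.5 − 9.6) = 158 / 17.9 = 8.827 d.
Sum = 21.480 ≈ 21.5 days.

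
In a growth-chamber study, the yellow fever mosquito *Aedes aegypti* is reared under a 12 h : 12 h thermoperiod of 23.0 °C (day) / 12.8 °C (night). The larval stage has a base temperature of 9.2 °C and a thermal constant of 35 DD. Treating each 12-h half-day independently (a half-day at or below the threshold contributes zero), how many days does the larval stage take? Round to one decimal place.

4.0 days

Day half: max(0, 23.0 − 9.2) × 0.5 = 13.8 × 0.5 = 6.90 DD.
Night half: max(0, 12.8 − 9.2) × 0.5 = 3.6 × 0.5 = 1.80 DD.
Per 24 h: 8.70 DD/day.
Duration = 35 / 8.70 = 4.023 ≈ 4.0 days.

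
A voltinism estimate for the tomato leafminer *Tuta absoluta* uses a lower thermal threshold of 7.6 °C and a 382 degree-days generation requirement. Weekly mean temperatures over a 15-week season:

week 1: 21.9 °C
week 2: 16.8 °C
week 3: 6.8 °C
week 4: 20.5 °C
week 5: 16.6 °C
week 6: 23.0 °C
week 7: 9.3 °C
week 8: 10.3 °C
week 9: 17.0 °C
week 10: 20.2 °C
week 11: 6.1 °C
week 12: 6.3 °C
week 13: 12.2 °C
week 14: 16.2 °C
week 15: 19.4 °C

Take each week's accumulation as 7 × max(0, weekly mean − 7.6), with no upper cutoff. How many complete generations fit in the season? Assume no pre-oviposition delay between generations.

Weekly DD (7 × max(0, T̄ − 7.6)): 100.1, 64.4, 0.0, 90.3, 63.0, 107.8, 11.9, 18.9, 65.8, 88.2, 0.0, 0.0, 32.2, 60.2, 82.6.
Season total = 785.4 DD.
Complete generations = ⌊785.4 / 382⌋ = 2.

2 generations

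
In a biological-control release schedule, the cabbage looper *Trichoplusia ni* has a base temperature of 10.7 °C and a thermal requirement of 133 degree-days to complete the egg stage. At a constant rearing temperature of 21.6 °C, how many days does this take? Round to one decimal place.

12.2 days

Daily accumulation = 21.6 − 10.7 = 10.9 DD/day.
Duration = 133 / 10.9 = 12.202 ≈ 12.2 days.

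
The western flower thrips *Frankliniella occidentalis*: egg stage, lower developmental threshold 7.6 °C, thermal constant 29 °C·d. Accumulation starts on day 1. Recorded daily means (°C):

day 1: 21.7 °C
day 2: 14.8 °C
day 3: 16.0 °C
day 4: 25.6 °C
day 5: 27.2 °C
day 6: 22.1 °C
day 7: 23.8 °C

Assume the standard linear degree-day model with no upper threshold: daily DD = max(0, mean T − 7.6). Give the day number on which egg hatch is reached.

Daily DD above 7.6 °C: 14.1, 7.2, 8.4, 18.0, 19.6, 14.5, 16.2.
Cumulative: 14.1, 21.3, 29.7, 47.7, 67.3, 81.8, 98.0.
The total first reaches 29 DD on day 3.

day 3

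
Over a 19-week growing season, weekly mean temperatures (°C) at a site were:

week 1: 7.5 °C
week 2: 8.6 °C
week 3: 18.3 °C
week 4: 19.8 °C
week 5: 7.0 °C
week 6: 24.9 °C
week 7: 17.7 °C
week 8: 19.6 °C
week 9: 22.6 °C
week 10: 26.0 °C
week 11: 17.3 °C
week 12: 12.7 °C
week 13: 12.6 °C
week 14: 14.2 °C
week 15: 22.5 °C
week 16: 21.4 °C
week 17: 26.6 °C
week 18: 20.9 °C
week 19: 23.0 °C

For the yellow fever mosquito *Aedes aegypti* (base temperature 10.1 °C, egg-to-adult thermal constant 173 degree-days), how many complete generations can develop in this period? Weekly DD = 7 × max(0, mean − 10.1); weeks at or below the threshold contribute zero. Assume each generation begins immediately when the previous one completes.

Weekly DD (7 × max(0, T̄ − 10.1)): 0.0, 0.0, 57.4, 67.9, 0.0, 103.6, 53.2, 66.5, 87.5, 111.3, 50.4, 18.2, 17.5, 28.7, 86.8, 79.1, 115.5, 75.6, 90.3.
Season total = 1109.5 DD.
Complete generations = ⌊1109.5 / 173⌋ = 6.

6 generations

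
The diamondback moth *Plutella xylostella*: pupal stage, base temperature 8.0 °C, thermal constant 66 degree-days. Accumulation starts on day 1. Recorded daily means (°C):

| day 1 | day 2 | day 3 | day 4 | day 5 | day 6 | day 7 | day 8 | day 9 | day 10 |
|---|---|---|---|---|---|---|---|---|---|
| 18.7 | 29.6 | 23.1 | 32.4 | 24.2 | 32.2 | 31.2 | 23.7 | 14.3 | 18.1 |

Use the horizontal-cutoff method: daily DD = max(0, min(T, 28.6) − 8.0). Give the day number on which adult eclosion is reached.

Daily DD above 8.0 °C (capped at 20.6): 10.7, 20.6, 15.1, 20.6, 16.2, 20.6, 20.6, 15.7, 6.3, 10.1.
Cumulative: 10.7, 31.3, 46.4, 67.0, 83.2, 103.8, 124.4, 140.1, 146.4, 156.5.
The total first reaches 66 DD on day 4.

day 4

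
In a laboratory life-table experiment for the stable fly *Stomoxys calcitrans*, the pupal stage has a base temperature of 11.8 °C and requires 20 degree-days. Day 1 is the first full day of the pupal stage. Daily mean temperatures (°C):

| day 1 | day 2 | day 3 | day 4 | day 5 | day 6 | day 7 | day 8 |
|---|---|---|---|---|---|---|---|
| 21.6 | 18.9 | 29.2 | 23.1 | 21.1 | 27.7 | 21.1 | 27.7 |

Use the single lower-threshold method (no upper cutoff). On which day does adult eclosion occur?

day 3

Daily DD above 11.8 °C: 9.8, 7.1, 17.4, 11.3, 9.3, 15.9, 9.3, 15.9.
Cumulative: 9.8, 16.9, 34.3, 45.6, 54.9, 70.8, 80.1, 96.0.
The total first reaches 20 DD on day 3.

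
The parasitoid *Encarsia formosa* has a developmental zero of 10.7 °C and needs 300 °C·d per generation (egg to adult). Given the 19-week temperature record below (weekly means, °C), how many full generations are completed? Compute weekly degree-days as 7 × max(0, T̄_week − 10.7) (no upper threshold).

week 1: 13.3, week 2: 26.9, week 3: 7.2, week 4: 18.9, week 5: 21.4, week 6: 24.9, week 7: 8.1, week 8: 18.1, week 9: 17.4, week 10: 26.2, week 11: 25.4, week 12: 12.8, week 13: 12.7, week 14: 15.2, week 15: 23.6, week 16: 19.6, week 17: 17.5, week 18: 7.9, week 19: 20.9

Weekly DD (7 × max(0, T̄ − 10.7)): 18.2, 113.4, 0.0, 57.4, 74.9, 99.4, 0.0, 51.8, 46.9, 108.5, 102.9, 14.7, 14.0, 31.5, 90.3, 62.3, 47.6, 0.0, 71.4.
Season total = 1005.2 DD.
Complete generations = ⌊1005.2 / 300⌋ = 3.

3 generations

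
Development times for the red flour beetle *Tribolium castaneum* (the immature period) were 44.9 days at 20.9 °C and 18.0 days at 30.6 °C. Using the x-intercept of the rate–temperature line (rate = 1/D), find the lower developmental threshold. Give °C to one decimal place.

Equal thermal constants: D₁(T₁ − T_b) = D₂(T₂ − T_b).
44.9·(20.9 − T_b) = 18.0·(30.6 − T_b)
T_b = (44.9·20.9 − 18.0·30.6) / (44.9 − 18.0) = 387.61 / 26.9 = 14.409 °C ≈ 14.4 °C.

14.4 °C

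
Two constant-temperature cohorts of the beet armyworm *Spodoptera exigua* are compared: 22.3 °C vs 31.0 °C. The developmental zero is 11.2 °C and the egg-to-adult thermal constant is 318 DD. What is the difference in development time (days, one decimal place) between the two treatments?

12.6 days

At 22.3 °C: 318 / (22.3 − 11.2) = 318 / 11.1 = 28.649 d.
At 31.0 °C: 318 / (31.0 − 11.2) = 318 / 19.8 = 16.061 d.
Difference = |28.649 − 16.061| = 12.588 ≈ 12.6 days.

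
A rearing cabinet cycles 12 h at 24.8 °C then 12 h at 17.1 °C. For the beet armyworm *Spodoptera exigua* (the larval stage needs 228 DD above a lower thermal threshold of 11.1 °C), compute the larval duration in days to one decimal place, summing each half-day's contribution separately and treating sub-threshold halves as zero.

23.1 days

Day half: max(0, 24.8 − 11.1) × 0.5 = 13.7 × 0.5 = 6.85 DD.
Night half: max(0, 17.1 − 11.1) × 0.5 = 6.0 × 0.5 = 3.00 DD.
Per 24 h: 9.85 DD/day.
Duration = 228 / 9.85 = 23.147 ≈ 23.1 days.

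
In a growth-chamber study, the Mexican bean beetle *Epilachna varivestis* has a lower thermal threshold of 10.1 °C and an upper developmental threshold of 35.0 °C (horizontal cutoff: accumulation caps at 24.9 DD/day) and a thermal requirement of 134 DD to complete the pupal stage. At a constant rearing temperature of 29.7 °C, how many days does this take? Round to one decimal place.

6.8 days

Daily accumulation = 29.7 − 10.1 = 19.6 DD/day.
Duration = 134 / 19.6 = 6.837 ≈ 6.8 days.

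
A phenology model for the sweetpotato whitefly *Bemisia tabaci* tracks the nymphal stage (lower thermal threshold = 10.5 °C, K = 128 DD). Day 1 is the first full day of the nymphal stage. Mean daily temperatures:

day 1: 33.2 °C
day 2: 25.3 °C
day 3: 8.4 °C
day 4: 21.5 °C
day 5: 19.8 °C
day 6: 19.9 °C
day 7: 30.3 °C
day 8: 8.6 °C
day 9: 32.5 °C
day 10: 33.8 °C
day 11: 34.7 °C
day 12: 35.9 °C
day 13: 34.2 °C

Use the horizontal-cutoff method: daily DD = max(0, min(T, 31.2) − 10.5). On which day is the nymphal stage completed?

day 11

Daily DD above 10.5 °C (capped at 20.7): 20.7, 14.8, 0.0, 11.0, 9.3, 9.4, 19.8, 0.0, 20.7, 20.7, 20.7, 20.7, 20.7.
Cumulative: 20.7, 35.5, 35.5, 46.5, 55.8, 65.2, 85.0, 85.0, 105.7, 126.4, 147.1, 167.8, 188.5.
The total first reaches 128 DD on day 11.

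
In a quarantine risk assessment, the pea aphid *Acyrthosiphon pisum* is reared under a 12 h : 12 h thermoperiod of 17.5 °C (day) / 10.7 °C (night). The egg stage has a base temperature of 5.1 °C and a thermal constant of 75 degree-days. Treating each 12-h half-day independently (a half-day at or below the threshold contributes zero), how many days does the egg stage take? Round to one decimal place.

8.3 days

Day half: max(0, 17.5 − 5.1) × 0.5 = 12.4 × 0.5 = 6.20 DD.
Night half: max(0, 10.7 − 5.1) × 0.5 = 5.6 × 0.5 = 2.80 DD.
Per 24 h: 9.00 DD/day.
Duration = 75 / 9.00 = 8.333 ≈ 8.3 days.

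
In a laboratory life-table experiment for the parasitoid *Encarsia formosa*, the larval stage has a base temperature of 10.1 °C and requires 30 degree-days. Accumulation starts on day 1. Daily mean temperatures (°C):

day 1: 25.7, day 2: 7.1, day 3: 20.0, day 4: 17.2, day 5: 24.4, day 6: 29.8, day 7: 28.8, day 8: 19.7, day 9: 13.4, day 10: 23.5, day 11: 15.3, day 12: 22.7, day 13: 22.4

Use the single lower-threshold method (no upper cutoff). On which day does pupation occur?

day 4

Daily DD above 10.1 °C: 15.6, 0.0, 9.9, 7.1, 14.3, 19.7, 18.7, 9.6, 3.3, 13.4, 5.2, 12.6, 12.3.
Cumulative: 15.6, 15.6, 25.5, 32.6, 46.9, 66.6, 85.3, 94.9, 98.2, 111.6, 116.8, 129.4, 141.7.
The total first reaches 30 DD on day 4.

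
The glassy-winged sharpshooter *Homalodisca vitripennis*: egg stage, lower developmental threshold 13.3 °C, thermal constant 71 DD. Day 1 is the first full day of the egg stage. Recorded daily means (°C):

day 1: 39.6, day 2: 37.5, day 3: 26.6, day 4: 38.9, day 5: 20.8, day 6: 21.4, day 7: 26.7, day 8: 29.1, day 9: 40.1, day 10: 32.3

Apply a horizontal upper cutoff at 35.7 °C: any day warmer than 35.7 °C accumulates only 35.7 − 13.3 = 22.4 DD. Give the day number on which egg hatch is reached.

Daily DD above 13.3 °C (capped at 22.4): 22.4, 22.4, 13.3, 22.4, 7.5, 8.1, 13.4, 15.8, 22.4, 19.0.
Cumulative: 22.4, 44.8, 58.1, 80.5, 88.0, 96.1, 109.5, 125.3, 147.7, 166.7.
The total first reaches 71 DD on day 4.

day 4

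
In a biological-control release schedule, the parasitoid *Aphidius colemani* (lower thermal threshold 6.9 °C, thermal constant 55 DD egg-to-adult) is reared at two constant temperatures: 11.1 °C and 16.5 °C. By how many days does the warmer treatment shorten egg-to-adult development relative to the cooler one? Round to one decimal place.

At 11.1 °C: 55 / (11.1 − 6.9) = 55 / 4.2 = 13.095 d.
At 16.5 °C: 55 / (16.5 − 6.9) = 55 / 9.6 = 5.729 d.
Difference = |13.095 − 5.729| = 7.366 ≈ 7.4 days.

7.4 days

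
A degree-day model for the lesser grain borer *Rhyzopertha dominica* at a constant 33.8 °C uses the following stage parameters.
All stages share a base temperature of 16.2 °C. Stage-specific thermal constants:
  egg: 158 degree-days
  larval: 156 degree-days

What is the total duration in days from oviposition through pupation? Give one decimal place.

17.8 days

Daily accumulation at 33.8 °C = 33.8 − 16.2 = 17.6 DD/day.
Total K = 158 + 156 = 314 DD.
Total duration = 314 / 17.6 = 17.841 ≈ 17.8 days.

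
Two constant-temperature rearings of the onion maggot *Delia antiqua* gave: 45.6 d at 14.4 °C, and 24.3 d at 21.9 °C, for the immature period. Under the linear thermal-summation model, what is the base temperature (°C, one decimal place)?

5.8 °C

Linear rate model ⇒ the product D·(T − T_b) is constant across temperatures.
45.6·(14.4 − T_b) = 24.3·(21.9 − T_b)
T_b = (45.6·14.4 − 24.3·21.9) / (45.6 − 24.3) = 124.47 / 21.3 = 5.844 °C ≈ 5.8 °C.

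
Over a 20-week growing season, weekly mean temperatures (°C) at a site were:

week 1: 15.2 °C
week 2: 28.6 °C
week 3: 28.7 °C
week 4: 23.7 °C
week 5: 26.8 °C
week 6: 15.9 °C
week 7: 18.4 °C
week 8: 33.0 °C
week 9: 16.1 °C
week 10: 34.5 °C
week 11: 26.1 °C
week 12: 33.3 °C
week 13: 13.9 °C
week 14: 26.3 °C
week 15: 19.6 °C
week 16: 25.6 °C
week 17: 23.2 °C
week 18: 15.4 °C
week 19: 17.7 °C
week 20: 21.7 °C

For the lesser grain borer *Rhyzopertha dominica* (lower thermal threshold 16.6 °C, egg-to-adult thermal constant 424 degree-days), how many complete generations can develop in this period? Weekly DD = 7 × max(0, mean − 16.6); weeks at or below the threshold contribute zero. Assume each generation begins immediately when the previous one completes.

2 generations

Weekly DD (7 × max(0, T̄ − 16.6)): 0.0, 84.0, 84.7, 49.7, 71.4, 0.0, 12.6, 114.8, 0.0, 125.3, 66.5, 116.9, 0.0, 67.9, 21.0, 63.0, 46.2, 0.0, 7.7, 35.7.
Season total = 967.4 DD.
Complete generations = ⌊967.4 / 424⌋ = 2.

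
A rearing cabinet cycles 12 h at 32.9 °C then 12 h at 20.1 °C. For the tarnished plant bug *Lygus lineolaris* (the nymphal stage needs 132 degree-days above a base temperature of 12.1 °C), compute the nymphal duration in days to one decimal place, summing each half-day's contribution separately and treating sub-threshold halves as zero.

Day half: max(0, 32.9 − 12.1) × 0.5 = 20.8 × 0.5 = 10.40 DD.
Night half: max(0, 20.1 − 12.1) × 0.5 = 8.0 × 0.5 = 4.00 DD.
Per 24 h: 14.40 DD/day.
Duration = 132 / 14.40 = 9.167 ≈ 9.2 days.

9.2 days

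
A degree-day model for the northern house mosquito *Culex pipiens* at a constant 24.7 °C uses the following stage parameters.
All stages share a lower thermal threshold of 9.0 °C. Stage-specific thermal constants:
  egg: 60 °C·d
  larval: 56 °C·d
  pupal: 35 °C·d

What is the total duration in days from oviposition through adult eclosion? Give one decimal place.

Daily accumulation at 24.7 °C = 24.7 − 9.0 = 15.7 DD/day.
Total K = 60 + 56 + 35 = 151 DD.
Total duration = 151 / 15.7 = 9.618 ≈ 9.6 days.

9.6 days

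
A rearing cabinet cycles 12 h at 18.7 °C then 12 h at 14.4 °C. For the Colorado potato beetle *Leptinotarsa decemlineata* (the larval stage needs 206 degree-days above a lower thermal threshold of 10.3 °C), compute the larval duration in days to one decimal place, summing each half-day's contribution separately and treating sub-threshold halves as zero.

Day half: max(0, 18.7 − 10.3) × 0.5 = 8.4 × 0.5 = 4.20 DD.
Night half: max(0, 14.4 − 10.3) × 0.5 = 4.1 × 0.5 = 2.05 DD.
Per 24 h: 6.25 DD/day.
Duration = 206 / 6.25 = 32.960 ≈ 33.0 days.

33.0 days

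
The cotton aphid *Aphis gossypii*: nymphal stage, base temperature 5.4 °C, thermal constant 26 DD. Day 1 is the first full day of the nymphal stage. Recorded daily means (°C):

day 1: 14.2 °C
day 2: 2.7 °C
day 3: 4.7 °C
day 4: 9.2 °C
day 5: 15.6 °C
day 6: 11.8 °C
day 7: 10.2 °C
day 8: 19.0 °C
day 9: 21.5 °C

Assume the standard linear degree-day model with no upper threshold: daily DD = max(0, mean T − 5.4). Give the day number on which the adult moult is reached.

Daily DD above 5.4 °C: 8.8, 0.0, 0.0, 3.8, 10.2, 6.4, 4.8, 13.6, 16.1.
Cumulative: 8.8, 8.8, 8.8, 12.6, 22.8, 29.2, 34.0, 47.6, 63.7.
The total first reaches 26 DD on day 6.

day 6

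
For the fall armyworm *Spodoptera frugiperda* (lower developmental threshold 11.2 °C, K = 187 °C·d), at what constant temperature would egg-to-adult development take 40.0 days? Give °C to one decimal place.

15.9 °C

Required daily accumulation = 187 / 40.0 = 4.675 DD/day.
T = T_base + 4.675 = 11.2 + 4.675 = 15.875 ≈ 15.9 °C.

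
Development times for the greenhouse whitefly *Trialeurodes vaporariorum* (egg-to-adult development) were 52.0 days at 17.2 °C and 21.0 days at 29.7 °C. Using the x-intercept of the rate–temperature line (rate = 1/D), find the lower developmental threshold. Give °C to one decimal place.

8.7 °C

Equal thermal constants: D₁(T₁ − T_b) = D₂(T₂ − T_b).
52.0·(17.2 − T_b) = 21.0·(29.7 − T_b)
T_b = (52.0·17.2 − 21.0·29.7) / (52.0 − 21.0) = 270.70 / 31.0 = 8.732 °C ≈ 8.7 °C.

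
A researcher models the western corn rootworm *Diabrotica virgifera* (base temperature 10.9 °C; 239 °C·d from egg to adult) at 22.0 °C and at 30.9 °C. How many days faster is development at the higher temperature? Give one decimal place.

9.6 days

At 22.0 °C: 239 / (22.0 − 10.9) = 239 / 11.1 = 21.532 d.
At 30.9 °C: 239 / (30.9 − 10.9) = 239 / 20.0 = 11.950 d.
Difference = |21.532 − 11.950| = 9.582 ≈ 9.6 days.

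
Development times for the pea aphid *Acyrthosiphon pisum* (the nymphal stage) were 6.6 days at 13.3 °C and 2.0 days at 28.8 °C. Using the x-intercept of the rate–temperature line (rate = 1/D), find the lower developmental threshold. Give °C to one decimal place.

Equal thermal constants: D₁(T₁ − T_b) = D₂(T₂ − T_b).
6.6·(13.3 − T_b) = 2.0·(28.8 − T_b)
T_b = (6.6·13.3 − 2.0·28.8) / (6.6 − 2.0) = 30.18 / 4.6 = 6.561 °C ≈ 6.6 °C.

6.6 °C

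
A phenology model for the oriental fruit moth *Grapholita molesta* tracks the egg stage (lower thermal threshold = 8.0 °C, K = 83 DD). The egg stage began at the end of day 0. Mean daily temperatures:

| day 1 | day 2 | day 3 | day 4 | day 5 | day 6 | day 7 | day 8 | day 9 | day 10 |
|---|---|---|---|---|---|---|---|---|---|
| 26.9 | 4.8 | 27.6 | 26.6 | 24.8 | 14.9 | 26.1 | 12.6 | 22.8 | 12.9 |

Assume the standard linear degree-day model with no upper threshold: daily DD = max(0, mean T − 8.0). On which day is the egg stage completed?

day 7

Daily DD above 8.0 °C: 18.9, 0.0, 19.6, 18.6, 16.8, 6.9, 18.1, 4.6, 14.8, 4.9.
Cumulative: 18.9, 18.9, 38.5, 57.1, 73.9, 80.8, 98.9, 103.5, 118.3, 123.2.
The total first reaches 83 DD on day 7.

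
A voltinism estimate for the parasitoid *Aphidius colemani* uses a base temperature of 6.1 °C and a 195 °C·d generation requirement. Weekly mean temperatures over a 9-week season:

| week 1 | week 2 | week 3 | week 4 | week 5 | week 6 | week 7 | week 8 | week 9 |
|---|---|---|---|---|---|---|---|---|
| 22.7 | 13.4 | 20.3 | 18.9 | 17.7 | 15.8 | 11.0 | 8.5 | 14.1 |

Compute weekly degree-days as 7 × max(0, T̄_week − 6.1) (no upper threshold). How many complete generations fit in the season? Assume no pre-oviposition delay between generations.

Weekly DD (7 × max(0, T̄ − 6.1)): 116.2, 51.1, 99.4, 89.6, 81.2, 67.9, 34.3, 16.8, 56.0.
Season total = 612.5 DD.
Complete generations = ⌊612.5 / 195⌋ = 3.

3 generations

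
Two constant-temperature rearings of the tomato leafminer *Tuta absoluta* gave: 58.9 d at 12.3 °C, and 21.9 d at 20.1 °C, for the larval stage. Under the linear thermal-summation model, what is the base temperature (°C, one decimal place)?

7.7 °C

Linear rate model ⇒ the product D·(T − T_b) is constant across temperatures.
58.9·(12.3 − T_b) = 21.9·(20.1 − T_b)
T_b = (58.9·12.3 − 21.9·20.1) / (58.9 − 21.9) = 284.28 / 37.0 = 7.683 °C ≈ 7.7 °C.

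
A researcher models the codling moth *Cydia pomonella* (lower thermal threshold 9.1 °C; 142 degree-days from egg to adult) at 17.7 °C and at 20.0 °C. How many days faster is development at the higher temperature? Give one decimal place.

3.5 days

At 17.7 °C: 142 / (17.7 − 9.1) = 142 / 8.6 = 16.512 d.
At 20.0 °C: 142 / (20.0 − 9.1) = 142 / 10.9 = 13.028 d.
Difference = |16.512 − 13.028| = 3.484 ≈ 3.5 days.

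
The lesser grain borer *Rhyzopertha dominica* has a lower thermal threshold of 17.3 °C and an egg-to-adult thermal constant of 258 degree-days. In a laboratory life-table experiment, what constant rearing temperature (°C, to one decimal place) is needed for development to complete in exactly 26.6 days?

27.0 °C

Required daily accumulation = 258 / 26.6 = 9.699 DD/day.
T = T_base + 9.699 = 17.3 + 9.699 = 26.999 ≈ 27.0 °C.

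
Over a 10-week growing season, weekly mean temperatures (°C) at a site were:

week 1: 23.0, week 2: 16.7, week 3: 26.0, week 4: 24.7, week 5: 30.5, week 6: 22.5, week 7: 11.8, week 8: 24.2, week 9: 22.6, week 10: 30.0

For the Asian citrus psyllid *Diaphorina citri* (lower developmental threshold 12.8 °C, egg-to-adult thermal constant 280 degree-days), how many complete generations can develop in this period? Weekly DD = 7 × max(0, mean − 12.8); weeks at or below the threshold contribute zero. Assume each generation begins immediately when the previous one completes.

2 generations

Weekly DD (7 × max(0, T̄ − 12.8)): 71.4, 27.3, 92.4, 83.3, 123.9, 67.9, 0.0, 79.8, 68.6, 120.4.
Season total = 735.0 DD.
Complete generations = ⌊735.0 / 280⌋ = 2.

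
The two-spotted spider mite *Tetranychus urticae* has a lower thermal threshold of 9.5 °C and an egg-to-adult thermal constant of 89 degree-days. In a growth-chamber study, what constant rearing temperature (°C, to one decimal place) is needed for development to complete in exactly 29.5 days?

Required daily accumulation = 89 / 29.5 = 3.017 DD/day.
T = T_base + 3.017 = 9.5 + 3.017 = 12.517 ≈ 12.5 °C.

12.5 °C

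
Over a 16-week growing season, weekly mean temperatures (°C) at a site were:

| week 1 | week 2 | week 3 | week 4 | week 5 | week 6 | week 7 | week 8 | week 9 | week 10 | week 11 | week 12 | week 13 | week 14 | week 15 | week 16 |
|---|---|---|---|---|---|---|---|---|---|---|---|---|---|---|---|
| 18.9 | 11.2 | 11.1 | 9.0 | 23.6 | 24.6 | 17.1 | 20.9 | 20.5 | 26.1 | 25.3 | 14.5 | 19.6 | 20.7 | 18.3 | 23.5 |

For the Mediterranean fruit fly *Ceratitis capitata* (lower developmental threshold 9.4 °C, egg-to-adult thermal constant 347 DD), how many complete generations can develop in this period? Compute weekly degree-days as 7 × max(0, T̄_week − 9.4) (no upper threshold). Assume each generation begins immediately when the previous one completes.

Weekly DD (7 × max(0, T̄ − 9.4)): 66.5, 12.6, 11.9, 0.0, 99.4, 106.4, 53.9, 80.5, 77.7, 116.9, 111.3, 35.7, 71.4, 79.1, 62.3, 98.7.
Season total = 1084.3 DD.
Complete generations = ⌊1084.3 / 347⌋ = 3.

3 generations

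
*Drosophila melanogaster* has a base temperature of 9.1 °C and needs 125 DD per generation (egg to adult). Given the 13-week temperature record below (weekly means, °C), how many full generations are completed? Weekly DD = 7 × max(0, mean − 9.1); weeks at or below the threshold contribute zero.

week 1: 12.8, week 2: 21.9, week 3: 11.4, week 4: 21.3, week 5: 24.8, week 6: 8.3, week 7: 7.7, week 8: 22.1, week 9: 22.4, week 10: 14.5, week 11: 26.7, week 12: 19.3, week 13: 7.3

Weekly DD (7 × max(0, T̄ − 9.1)): 25.9, 89.6, 16.1, 85.4, 109.9, 0.0, 0.0, 91.0, 93.1, 37.8, 123.2, 71.4, 0.0.
Season total = 743.4 DD.
Complete generations = ⌊743.4 / 125⌋ = 5.

5 generations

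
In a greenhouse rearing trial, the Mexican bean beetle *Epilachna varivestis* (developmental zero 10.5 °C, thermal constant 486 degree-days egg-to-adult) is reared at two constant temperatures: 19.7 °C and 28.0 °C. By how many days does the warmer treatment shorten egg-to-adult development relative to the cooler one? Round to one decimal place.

At 19.7 °C: 486 / (19.7 − 10.5) = 486 / 9.2 = 52.826 d.
At 28.0 °C: 486 / (28.0 − 10.5) = 486 / 17.5 = 27.771 d.
Difference = |52.826 − 27.771| = 25.055 ≈ 25.1 days.

25.1 days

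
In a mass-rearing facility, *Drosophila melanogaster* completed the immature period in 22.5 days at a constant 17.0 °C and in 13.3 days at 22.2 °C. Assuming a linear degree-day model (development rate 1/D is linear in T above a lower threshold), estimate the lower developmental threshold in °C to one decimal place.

9.5 °C

Equal thermal constants: D₁(T₁ − T_b) = D₂(T₂ − T_b).
22.5·(17.0 − T_b) = 13.3·(22.2 − T_b)
T_b = (22.5·17.0 − 13.3·22.2) / (22.5 − 13.3) = 87.24 / 9.2 = 9.483 °C ≈ 9.5 °C.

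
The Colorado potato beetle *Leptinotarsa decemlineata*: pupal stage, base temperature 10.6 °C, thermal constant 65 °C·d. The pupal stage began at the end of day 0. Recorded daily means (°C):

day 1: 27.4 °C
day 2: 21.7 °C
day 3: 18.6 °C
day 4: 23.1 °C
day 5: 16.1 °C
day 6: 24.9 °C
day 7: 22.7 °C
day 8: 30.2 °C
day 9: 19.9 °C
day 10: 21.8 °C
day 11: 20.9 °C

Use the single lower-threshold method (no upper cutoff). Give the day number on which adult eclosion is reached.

day 6

Daily DD above 10.6 °C: 16.8, 11.1, 8.0, 12.5, 5.5, 14.3, 12.1, 19.6, 9.3, 11.2, 10.3.
Cumulative: 16.8, 27.9, 35.9, 48.4, 53.9, 68.2, 80.3, 99.9, 109.2, 120.4, 130.7.
The total first reaches 65 DD on day 6.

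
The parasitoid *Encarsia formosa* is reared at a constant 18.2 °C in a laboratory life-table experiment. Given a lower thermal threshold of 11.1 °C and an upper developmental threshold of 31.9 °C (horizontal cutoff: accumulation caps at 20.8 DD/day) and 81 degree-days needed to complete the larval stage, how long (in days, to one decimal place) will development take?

11.4 days

Daily accumulation = 18.2 − 11.1 = 7.1 DD/day.
Duration = 81 / 7.1 = 11.408 ≈ 11.4 days.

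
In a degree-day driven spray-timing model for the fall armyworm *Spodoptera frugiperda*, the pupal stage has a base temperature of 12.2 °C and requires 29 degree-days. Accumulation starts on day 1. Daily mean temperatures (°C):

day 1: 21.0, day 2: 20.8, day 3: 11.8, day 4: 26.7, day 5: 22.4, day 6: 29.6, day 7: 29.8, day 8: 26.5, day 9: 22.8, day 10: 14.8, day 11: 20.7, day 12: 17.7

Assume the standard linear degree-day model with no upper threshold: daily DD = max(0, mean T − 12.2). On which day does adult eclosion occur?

day 4

Daily DD above 12.2 °C: 8.8, 8.6, 0.0, 14.5, 10.2, 17.4, 17.6, 14.3, 10.6, 2.6, 8.5, 5.5.
Cumulative: 8.8, 17.4, 17.4, 31.9, 42.1, 59.5, 77.1, 91.4, 102.0, 104.6, 113.1, 118.6.
The total first reaches 29 DD on day 4.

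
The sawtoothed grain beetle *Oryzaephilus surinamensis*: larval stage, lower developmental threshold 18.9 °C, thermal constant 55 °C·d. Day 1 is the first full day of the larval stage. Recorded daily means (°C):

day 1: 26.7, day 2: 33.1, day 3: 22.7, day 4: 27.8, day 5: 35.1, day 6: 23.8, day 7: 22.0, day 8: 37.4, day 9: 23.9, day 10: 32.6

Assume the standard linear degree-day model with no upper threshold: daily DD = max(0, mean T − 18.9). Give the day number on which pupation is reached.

Daily DD above 18.9 °C: 7.8, 14.2, 3.8, 8.9, 16.2, 4.9, 3.1, 18.5, 5.0, 13.7.
Cumulative: 7.8, 22.0, 25.8, 34.7, 50.9, 55.8, 58.9, 77.4, 82.4, 96.1.
The total first reaches 55 DD on day 6.

day 6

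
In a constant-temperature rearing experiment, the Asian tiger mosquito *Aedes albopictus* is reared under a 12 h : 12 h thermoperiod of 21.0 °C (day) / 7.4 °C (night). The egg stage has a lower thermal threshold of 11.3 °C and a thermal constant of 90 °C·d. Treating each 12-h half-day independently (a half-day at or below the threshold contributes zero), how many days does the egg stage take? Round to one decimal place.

Day half: max(0, 21.0 − 11.3) × 0.5 = 9.7 × 0.5 = 4.85 DD.
Night half: max(0, 7.4 − 11.3) × 0.5 = 0.0 × 0.5 = 0.00 DD.
Per 24 h: 4.85 DD/day.
Duration = 90 / 4.85 = 18.557 ≈ 18.6 days.

18.6 days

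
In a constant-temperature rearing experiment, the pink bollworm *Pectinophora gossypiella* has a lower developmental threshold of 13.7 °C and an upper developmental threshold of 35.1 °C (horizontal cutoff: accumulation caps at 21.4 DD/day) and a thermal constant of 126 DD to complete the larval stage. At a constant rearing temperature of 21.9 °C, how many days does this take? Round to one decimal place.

Daily accumulation = 21.9 − 13.7 = 8.2 DD/day.
Duration = 126 / 8.2 = 15.366 ≈ 15.4 days.

15.4 days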